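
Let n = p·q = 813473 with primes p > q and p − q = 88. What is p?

Since p = q + 88, we have 813473 = q(q + 88), so q² + 88q − 813473 = 0.
Discriminant: 88² + 4·813473 = 7744 + 3253892 = 3261636; √3261636 = 1806.
q = (−88 + 1806)/2 = 859, and p = q + 88 = 947.
Check: 859 · 947 = 813473.

947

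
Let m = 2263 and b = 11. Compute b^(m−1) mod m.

11^1 ≡ 11 (mod 2263)
11^2 ≡ 11^2 = 121 ≡ 121 (mod 2263)
11^4 ≡ 121^2 = 14641 ≡ 1063 (mod 2263)
11^8 ≡ 1063^2 = 1129969 ≡ 732 (mod 2263)
11^16 ≡ 732^2 = 535824 ≡ 1756 (mod 2263)
11^32 ≡ 1756^2 = 3083536 ≡ 1330 (mod 2263)
11^64 ≡ 1330^2 = 1768900 ≡ 1497 (mod 2263)
11^128 ≡ 1497^2 = 2241009 ≡ 639 (mod 2263)
11^256 ≡ 639^2 = 408321 ≡ 981 (mod 2263)
11^512 ≡ 981^2 = 962361 ≡ 586 (mod 2263)
11^1024 ≡ 586^2 = 343396 ≡ 1683 (mod 2263)
11^2048 ≡ 1683^2 = 2832489 ≡ 1476 (mod 2263)
2262 = 2048 + 128 + 64 + 16 + 4 + 2 in binary powers of 2.
So 11^2262 ≡ 1476 · 639 · 1497 · 1756 · 1063 · 121 ≡ 2093 (mod 2263).
Since 2093 ≠ 1, base 11 is a Fermat witness: 2263 is composite.

2093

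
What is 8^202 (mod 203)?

71

8^1 ≡ 8 (mod 203)
8^2 ≡ 8^2 = 64 ≡ 64 (mod 203)
8^4 ≡ 64^2 = 4096 ≡ 36 (mod 203)
8^8 ≡ 36^2 = 1296 ≡ 78 (mod 203)
8^16 ≡ 78^2 = 6084 ≡ 197 (mod 203)
8^32 ≡ 197^2 = 38809 ≡ 36 (mod 203)
8^64 ≡ 36^2 = 1296 ≡ 78 (mod 203)
8^128 ≡ 78^2 = 6084 ≡ 197 (mod 203)
202 = 128 + 64 + 8 + 2 in binary powers of 2.
So 8^202 ≡ 197 · 78 · 78 · 64 ≡ 71 (mod 203).
Since 71 ≠ 1, base 8 is a Fermat witness: 203 is composite.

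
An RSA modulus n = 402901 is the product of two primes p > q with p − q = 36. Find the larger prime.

653

Since p = q + 36, we have 402901 = q(q + 36), so q² + 36q − 402901 = 0.
Discriminant: 36² + 4·402901 = 1296 + 1611604 = 1612900; √1612900 = 1270.
q = (−36 + 1270)/2 = 617, and p = q + 36 = 653.
Check: 617 · 653 = 402901.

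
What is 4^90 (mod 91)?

1

4^1 ≡ 4 (mod 91)
4^2 ≡ 4^2 = 16 ≡ 16 (mod 91)
4^4 ≡ 16^2 = 256 ≡ 74 (mod 91)
4^8 ≡ 74^2 = 5476 ≡ 16 (mod 91)
4^16 ≡ 16^2 = 256 ≡ 74 (mod 91)
4^32 ≡ 74^2 = 5476 ≡ 16 (mod 91)
4^64 ≡ 16^2 = 256 ≡ 74 (mod 91)
90 = 64 + 16 + 8 + 2 in binary powers of 2.
So 4^90 ≡ 74 · 74 · 16 · 16 ≡ 1 (mod 91).
Since the result is 1, base 4 gives no evidence that 91 is composite.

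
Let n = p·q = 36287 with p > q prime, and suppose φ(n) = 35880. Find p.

φ(n) = (p−1)(q−1) = n − (p+q) + 1, so p + q = 36287 − 35880 + 1 = 408.
p and q are the roots of t² − 408t + 36287 = 0.
Discriminant: 408² − 4·36287 = 166464 − 145148 = 21316; √21316 = 146.
q = (408 − 146)/2 = 131, p = (408 + 146)/2 = 277.
Check: 131 · 277 = 36287.

277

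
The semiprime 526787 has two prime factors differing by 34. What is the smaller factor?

Since p = q + 34, we have 526787 = q(q + 34), so q² + 34q − 526787 = 0.
Discriminant: 34² + 4·526787 = 1156 + 2107148 = 2108304; √2108304 = 1452.
q = (−34 + 1452)/2 = 709, and p = q + 34 = 743.
Check: 709 · 743 = 526787.

709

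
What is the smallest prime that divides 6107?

31

6107 is odd.
Digit sum 14, not divisible by 3.
Ends in 7: not divisible by 5.
7: 6107 = 7·872 + 3
11: 6107 = 11·555 + 2
13: 6107 = 13·469 + 10
17: 6107 = 17·359 + 4
19: 6107 = 19·321 + 8
23: 6107 = 23·265 + 12
29: 6107 = 29·210 + 17
31: 6107 = 31·197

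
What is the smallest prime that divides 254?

254 is even: 2 divides it.

2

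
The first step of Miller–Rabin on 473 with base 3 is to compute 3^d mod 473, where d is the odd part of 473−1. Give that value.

473 − 1 = 472 = 2^3 · 59, so d = 59.
3^1 ≡ 3 (mod 473)
3^2 ≡ 3^2 = 9 ≡ 9 (mod 473)
3^4 ≡ 9^2 = 81 ≡ 81 (mod 473)
3^8 ≡ 81^2 = 6561 ≡ 412 (mod 473)
3^16 ≡ 412^2 = 169744 ≡ 410 (mod 473)
3^32 ≡ 410^2 = 168100 ≡ 185 (mod 473)
59 = 32 + 16 + 8 + 2 + 1 in binary powers of 2.
So 3^59 ≡ 185 · 410 · 412 · 9 · 3 ≡ 26 (mod 473).
Squaring chain: 26 → 203 → 58; never reaches −1, so base 3 is a Miller–Rabin witness that 473 is composite.

26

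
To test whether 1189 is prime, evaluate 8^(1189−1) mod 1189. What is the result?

8^1 ≡ 8 (mod 1189)
8^2 ≡ 8^2 = 64 ≡ 64 (mod 1189)
8^4 ≡ 64^2 = 4096 ≡ 529 (mod 1189)
8^8 ≡ 529^2 = 279841 ≡ 426 (mod 1189)
8^16 ≡ 426^2 = 181476 ≡ 748 (mod 1189)
8^32 ≡ 748^2 = 559504 ≡ 674 (mod 1189)
8^64 ≡ 674^2 = 454276 ≡ 78 (mod 1189)
8^128 ≡ 78^2 = 6084 ≡ 139 (mod 1189)
8^256 ≡ 139^2 = 19321 ≡ 297 (mod 1189)
8^512 ≡ 297^2 = 88209 ≡ 223 (mod 1189)
8^1024 ≡ 223^2 = 49729 ≡ 980 (mod 1189)
1188 = 1024 + 128 + 32 + 4 in binary powers of 2.
So 8^1188 ≡ 980 · 139 · 674 · 529 ≡ 836 (mod 1189).
Since 836 ≠ 1, base 8 is a Fermat witness: 1189 is composite.

836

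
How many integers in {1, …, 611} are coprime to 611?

552

Factor: 611 = 13 · 47.
φ(611) = (13−1) · (47−1) = 12 · 46 = 552.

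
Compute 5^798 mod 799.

440

5^1 ≡ 5 (mod 799)
5^2 ≡ 5^2 = 25 ≡ 25 (mod 799)
5^4 ≡ 25^2 = 625 ≡ 625 (mod 799)
5^8 ≡ 625^2 = 390625 ≡ 713 (mod 799)
5^16 ≡ 713^2 = 508369 ≡ 205 (mod 799)
5^32 ≡ 205^2 = 42025 ≡ 477 (mod 799)
5^64 ≡ 477^2 = 227529 ≡ 613 (mod 799)
5^128 ≡ 613^2 = 375769 ≡ 239 (mod 799)
5^256 ≡ 239^2 = 57121 ≡ 392 (mod 799)
5^512 ≡ 392^2 = 153664 ≡ 256 (mod 799)
798 = 512 + 256 + 16 + 8 + 4 + 2 in binary powers of 2.
So 5^798 ≡ 256 · 392 · 205 · 713 · 625 · 25 ≡ 440 (mod 799).
Since 440 ≠ 1, base 5 is a Fermat witness: 799 is composite.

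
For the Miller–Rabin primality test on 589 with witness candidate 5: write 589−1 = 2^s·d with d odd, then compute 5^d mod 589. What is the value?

589 − 1 = 588 = 2^2 · 147, so d = 147.
5^1 ≡ 5 (mod 589)
5^2 ≡ 5^2 = 25 ≡ 25 (mod 589)
5^4 ≡ 25^2 = 625 ≡ 36 (mod 589)
5^8 ≡ 36^2 = 1296 ≡ 118 (mod 589)
5^16 ≡ 118^2 = 13924 ≡ 377 (mod 589)
5^32 ≡ 377^2 = 142129 ≡ 180 (mod 589)
5^64 ≡ 180^2 = 32400 ≡ 5 (mod 589)
5^128 ≡ 5^2 = 25 ≡ 25 (mod 589)
147 = 128 + 16 + 2 + 1 in binary powers of 2.
So 5^147 ≡ 25 · 377 · 25 · 5 ≡ 125 (mod 589).
Squaring chain: 125 → 311; never reaches −1, so base 5 is a Miller–Rabin witness that 589 is composite.

125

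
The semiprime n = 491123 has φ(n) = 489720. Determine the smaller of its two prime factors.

661

φ(n) = (p−1)(q−1) = n − (p+q) + 1, so p + q = 491123 − 489720 + 1 = 1404.
p and q are the roots of t² − 1404t + 491123 = 0.
Discriminant: 1404² − 4·491123 = 1971216 − 1964492 = 6724; √6724 = 82.
q = (1404 − 82)/2 = 661, p = (1404 + 82)/2 = 743.
Check: 661 · 743 = 491123.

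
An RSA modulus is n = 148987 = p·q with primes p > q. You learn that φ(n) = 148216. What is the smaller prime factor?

φ(n) = (p−1)(q−1) = n − (p+q) + 1, so p + q = 148987 − 148216 + 1 = 772.
p and q are the roots of t² − 772t + 148987 = 0.
Discriminant: 772² − 4·148987 = 595984 − 595948 = 36; √36 = 6.
q = (772 − 6)/2 = 383, p = (772 + 6)/2 = 389.
Check: 383 · 389 = 148987.

383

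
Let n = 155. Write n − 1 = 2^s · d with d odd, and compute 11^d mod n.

96

155 − 1 = 154 = 2^1 · 77, so d = 77.
11^1 ≡ 11 (mod 155)
11^2 ≡ 11^2 = 121 ≡ 121 (mod 155)
11^4 ≡ 121^2 = 14641 ≡ 71 (mod 155)
11^8 ≡ 71^2 = 5041 ≡ 81 (mod 155)
11^16 ≡ 81^2 = 6561 ≡ 51 (mod 155)
11^32 ≡ 51^2 = 2601 ≡ 121 (mod 155)
11^64 ≡ 121^2 = 14641 ≡ 71 (mod 155)
77 = 64 + 8 + 4 + 1 in binary powers of 2.
So 11^77 ≡ 71 · 81 · 71 · 11 ≡ 96 (mod 155).
Squaring chain: 96; never reaches −1, so base 11 is a Miller–Rabin witness that 155 is composite.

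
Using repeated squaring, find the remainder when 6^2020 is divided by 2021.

1511

6^1 ≡ 6 (mod 2021)
6^2 ≡ 6^2 = 36 ≡ 36 (mod 2021)
6^4 ≡ 36^2 = 1296 ≡ 1296 (mod 2021)
6^8 ≡ 1296^2 = 1679616 ≡ 165 (mod 2021)
6^16 ≡ 165^2 = 27225 ≡ 952 (mod 2021)
6^32 ≡ 952^2 = 906304 ≡ 896 (mod 2021)
6^64 ≡ 896^2 = 802816 ≡ 479 (mod 2021)
6^128 ≡ 479^2 = 229441 ≡ 1068 (mod 2021)
6^256 ≡ 1068^2 = 1140624 ≡ 780 (mod 2021)
6^512 ≡ 780^2 = 608400 ≡ 79 (mod 2021)
6^1024 ≡ 79^2 = 6241 ≡ 178 (mod 2021)
2020 = 1024 + 512 + 256 + 128 + 64 + 32 + 4 in binary powers of 2.
So 6^2020 ≡ 178 · 79 · 780 · 1068 · 479 · 896 · 1296 ≡ 1511 (mod 2021).
Since 1511 ≠ 1, base 6 is a Fermat witness: 2021 is composite.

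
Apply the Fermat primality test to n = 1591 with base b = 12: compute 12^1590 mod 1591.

12^1 ≡ 12 (mod 1591)
12^2 ≡ 12^2 = 144 ≡ 144 (mod 1591)
12^4 ≡ 144^2 = 20736 ≡ 53 (mod 1591)
12^8 ≡ 53^2 = 2809 ≡ 1218 (mod 1591)
12^16 ≡ 1218^2 = 1483524 ≡ 712 (mod 1591)
12^32 ≡ 712^2 = 506944 ≡ 1006 (mod 1591)
12^64 ≡ 1006^2 = 1012036 ≡ 160 (mod 1591)
12^128 ≡ 160^2 = 25600 ≡ 144 (mod 1591)
12^256 ≡ 144^2 = 20736 ≡ 53 (mod 1591)
12^512 ≡ 53^2 = 2809 ≡ 1218 (mod 1591)
12^1024 ≡ 1218^2 = 1483524 ≡ 712 (mod 1591)
1590 = 1024 + 512 + 32 + 16 + 4 + 2 in binary powers of 2.
So 12^1590 ≡ 712 · 1218 · 1006 · 712 · 53 · 144 ≡ 84 (mod 1591).
Since 84 ≠ 1, base 12 is a Fermat witness: 1591 is composite.

84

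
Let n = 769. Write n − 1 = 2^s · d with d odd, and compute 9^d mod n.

729

769 − 1 = 768 = 2^8 · 3, so d = 3.
9^1 ≡ 9 (mod 769)
9^2 ≡ 9^2 = 81 ≡ 81 (mod 769)
3 = 2 + 1 in binary powers of 2.
So 9^3 ≡ 81 · 9 ≡ 729 (mod 769).
Squaring chain: 729 → 62 → 768 → 1 → 1 → 1 → 1 → 1; reaches −1, so base 9 does not prove 769 composite.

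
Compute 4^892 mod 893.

4^1 ≡ 4 (mod 893)
4^2 ≡ 4^2 = 16 ≡ 16 (mod 893)
4^4 ≡ 16^2 = 256 ≡ 256 (mod 893)
4^8 ≡ 256^2 = 65536 ≡ 347 (mod 893)
4^16 ≡ 347^2 = 120409 ≡ 747 (mod 893)
4^32 ≡ 747^2 = 558009 ≡ 777 (mod 893)
4^64 ≡ 777^2 = 603729 ≡ 61 (mod 893)
4^128 ≡ 61^2 = 3721 ≡ 149 (mod 893)
4^256 ≡ 149^2 = 22201 ≡ 769 (mod 893)
4^512 ≡ 769^2 = 591361 ≡ 195 (mod 893)
892 = 512 + 256 + 64 + 32 + 16 + 8 + 4 in binary powers of 2.
So 4^892 ≡ 195 · 769 · 61 · 777 · 747 · 347 · 256 ≡ 61 (mod 893).
Since 61 ≠ 1, base 4 is a Fermat witness: 893 is composite.

61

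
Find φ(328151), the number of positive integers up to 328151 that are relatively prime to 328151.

Factor: 328151 = 17 · 97 · 199.
φ(328151) = (17−1) · (97−1) · (199−1) = 16 · 96 · 198 = 304128.

304128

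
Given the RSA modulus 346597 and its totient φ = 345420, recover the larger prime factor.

607

φ(n) = (p−1)(q−1) = n − (p+q) + 1, so p + q = 346597 − 345420 + 1 = 1178.
p and q are the roots of t² − 1178t + 346597 = 0.
Discriminant: 1178² − 4·346597 = 1387684 − 1386388 = 1296; √1296 = 36.
q = (1178 − 36)/2 = 571, p = (1178 + 36)/2 = 607.
Check: 571 · 607 = 346597.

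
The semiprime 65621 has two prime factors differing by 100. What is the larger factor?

311

Since p = q + 100, we have 65621 = q(q + 100), so q² + 100q − 65621 = 0.
Discriminant: 100² + 4·65621 = 10000 + 262484 = 272484; √272484 = 522.
q = (−100 + 522)/2 = 211, and p = q + 100 = 311.
Check: 211 · 311 = 65621.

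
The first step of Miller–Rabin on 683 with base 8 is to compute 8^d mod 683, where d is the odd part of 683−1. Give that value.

682

683 − 1 = 682 = 2^1 · 341, so d = 341.
8^1 ≡ 8 (mod 683)
8^2 ≡ 8^2 = 64 ≡ 64 (mod 683)
8^4 ≡ 64^2 = 4096 ≡ 681 (mod 683)
8^8 ≡ 681^2 = 463761 ≡ 4 (mod 683)
8^16 ≡ 4^2 = 16 ≡ 16 (mod 683)
8^32 ≡ 16^2 = 256 ≡ 256 (mod 683)
8^64 ≡ 256^2 = 65536 ≡ 651 (mod 683)
8^128 ≡ 651^2 = 423801 ≡ 341 (mod 683)
8^256 ≡ 341^2 = 116281 ≡ 171 (mod 683)
341 = 256 + 64 + 16 + 4 + 1 in binary powers of 2.
So 8^341 ≡ 171 · 651 · 16 · 681 · 8 ≡ 682 (mod 683).
Since 8^d ≡ 682 (mod 683), base 8 does not prove 683 composite.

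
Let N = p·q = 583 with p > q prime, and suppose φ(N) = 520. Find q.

11

φ(n) = (p−1)(q−1) = n − (p+q) + 1, so p + q = 583 − 520 + 1 = 64.
p and q are the roots of t² − 64t + 583 = 0.
Discriminant: 64² − 4·583 = 4096 − 2332 = 1764; √1764 = 42.
q = (64 − 42)/2 = 11, p = (64 + 42)/2 = 53.
Check: 11 · 53 = 583.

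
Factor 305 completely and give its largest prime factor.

61

305 = 5 · 61
61 is prime.
So 305 = 5 · 61; the largest prime factor is 61.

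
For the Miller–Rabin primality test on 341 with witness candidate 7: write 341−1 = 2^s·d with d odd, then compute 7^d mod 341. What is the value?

341 − 1 = 340 = 2^2 · 85, so d = 85.
7^1 ≡ 7 (mod 341)
7^2 ≡ 7^2 = 49 ≡ 49 (mod 341)
7^4 ≡ 49^2 = 2401 ≡ 14 (mod 341)
7^8 ≡ 14^2 = 196 ≡ 196 (mod 341)
7^16 ≡ 196^2 = 38416 ≡ 224 (mod 341)
7^32 ≡ 224^2 = 50176 ≡ 49 (mod 341)
7^64 ≡ 49^2 = 2401 ≡ 14 (mod 341)
85 = 64 + 16 + 4 + 1 in binary powers of 2.
So 7^85 ≡ 14 · 224 · 14 · 7 ≡ 87 (mod 341).
Squaring chain: 87 → 67; never reaches −1, so base 7 is a Miller–Rabin witness that 341 is composite.

87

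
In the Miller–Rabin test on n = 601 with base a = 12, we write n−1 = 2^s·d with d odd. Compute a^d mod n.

1

601 − 1 = 600 = 2^3 · 75, so d = 75.
12^1 ≡ 12 (mod 601)
12^2 ≡ 12^2 = 144 ≡ 144 (mod 601)
12^4 ≡ 144^2 = 20736 ≡ 302 (mod 601)
12^8 ≡ 302^2 = 91204 ≡ 453 (mod 601)
12^16 ≡ 453^2 = 205209 ≡ 268 (mod 601)
12^32 ≡ 268^2 = 71824 ≡ 305 (mod 601)
12^64 ≡ 305^2 = 93025 ≡ 471 (mod 601)
75 = 64 + 8 + 2 + 1 in binary powers of 2.
So 12^75 ≡ 471 · 453 · 144 · 12 ≡ 1 (mod 601).
Since 12^d ≡ 1 (mod 601), base 12 does not prove 601 composite.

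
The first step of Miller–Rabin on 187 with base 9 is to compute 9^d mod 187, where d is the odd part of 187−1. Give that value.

25

187 − 1 = 186 = 2^1 · 93, so d = 93.
9^1 ≡ 9 (mod 187)
9^2 ≡ 9^2 = 81 ≡ 81 (mod 187)
9^4 ≡ 81^2 = 6561 ≡ 16 (mod 187)
9^8 ≡ 16^2 = 256 ≡ 69 (mod 187)
9^16 ≡ 69^2 = 4761 ≡ 86 (mod 187)
9^32 ≡ 86^2 = 7396 ≡ 103 (mod 187)
9^64 ≡ 103^2 = 10609 ≡ 137 (mod 187)
93 = 64 + 16 + 8 + 4 + 1 in binary powers of 2.
So 9^93 ≡ 137 · 86 · 69 · 16 · 9 ≡ 25 (mod 187).
Squaring chain: 25; never reaches −1, so base 9 is a Miller–Rabin witness that 187 is composite.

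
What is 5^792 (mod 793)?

508

5^1 ≡ 5 (mod 793)
5^2 ≡ 5^2 = 25 ≡ 25 (mod 793)
5^4 ≡ 25^2 = 625 ≡ 625 (mod 793)
5^8 ≡ 625^2 = 390625 ≡ 469 (mod 793)
5^16 ≡ 469^2 = 219961 ≡ 300 (mod 793)
5^32 ≡ 300^2 = 90000 ≡ 391 (mod 793)
5^64 ≡ 391^2 = 152881 ≡ 625 (mod 793)
5^128 ≡ 625^2 = 390625 ≡ 469 (mod 793)
5^256 ≡ 469^2 = 219961 ≡ 300 (mod 793)
5^512 ≡ 300^2 = 90000 ≡ 391 (mod 793)
792 = 512 + 256 + 16 + 8 in binary powers of 2.
So 5^792 ≡ 391 · 300 · 300 · 469 ≡ 508 (mod 793).
Since 508 ≠ 1, base 5 is a Fermat witness: 793 is composite.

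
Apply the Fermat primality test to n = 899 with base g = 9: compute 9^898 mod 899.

545

9^1 ≡ 9 (mod 899)
9^2 ≡ 9^2 = 81 ≡ 81 (mod 899)
9^4 ≡ 81^2 = 6561 ≡ 268 (mod 899)
9^8 ≡ 268^2 = 71824 ≡ 803 (mod 899)
9^16 ≡ 803^2 = 644809 ≡ 226 (mod 899)
9^32 ≡ 226^2 = 51076 ≡ 732 (mod 899)
9^64 ≡ 732^2 = 535824 ≡ 20 (mod 899)
9^128 ≡ 20^2 = 400 ≡ 400 (mod 899)
9^256 ≡ 400^2 = 160000 ≡ 877 (mod 899)
9^512 ≡ 877^2 = 769129 ≡ 484 (mod 899)
898 = 512 + 256 + 128 + 2 in binary powers of 2.
So 9^898 ≡ 484 · 877 · 400 · 81 ≡ 545 (mod 899).
Since 545 ≠ 1, base 9 is a Fermat witness: 899 is composite.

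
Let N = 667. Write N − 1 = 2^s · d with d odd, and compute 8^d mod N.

667 − 1 = 666 = 2^1 · 333, so d = 333.
8^1 ≡ 8 (mod 667)
8^2 ≡ 8^2 = 64 ≡ 64 (mod 667)
8^4 ≡ 64^2 = 4096 ≡ 94 (mod 667)
8^8 ≡ 94^2 = 8836 ≡ 165 (mod 667)
8^16 ≡ 165^2 = 27225 ≡ 545 (mod 667)
8^32 ≡ 545^2 = 297025 ≡ 210 (mod 667)
8^64 ≡ 210^2 = 44100 ≡ 78 (mod 667)
8^128 ≡ 78^2 = 6084 ≡ 81 (mod 667)
8^256 ≡ 81^2 = 6561 ≡ 558 (mod 667)
333 = 256 + 64 + 8 + 4 + 1 in binary powers of 2.
So 8^333 ≡ 558 · 78 · 165 · 94 · 8 ≡ 374 (mod 667).
Squaring chain: 374; never reaches −1, so base 8 is a Miller–Rabin witness that 667 is composite.

374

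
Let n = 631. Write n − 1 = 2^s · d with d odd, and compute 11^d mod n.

631 − 1 = 630 = 2^1 · 315, so d = 315.
11^1 ≡ 11 (mod 631)
11^2 ≡ 11^2 = 121 ≡ 121 (mod 631)
11^4 ≡ 121^2 = 14641 ≡ 128 (mod 631)
11^8 ≡ 128^2 = 16384 ≡ 609 (mod 631)
11^16 ≡ 609^2 = 370881 ≡ 484 (mod 631)
11^32 ≡ 484^2 = 234256 ≡ 155 (mod 631)
11^64 ≡ 155^2 = 24025 ≡ 47 (mod 631)
11^128 ≡ 47^2 = 2209 ≡ 316 (mod 631)
11^256 ≡ 316^2 = 99856 ≡ 158 (mod 631)
315 = 256 + 32 + 16 + 8 + 2 + 1 in binary powers of 2.
So 11^315 ≡ 158 · 155 · 484 · 609 · 121 · 11 ≡ 630 (mod 631).
Since 11^d ≡ 630 (mod 631), base 11 does not prove 631 composite.

630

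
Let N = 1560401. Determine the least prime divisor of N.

1560401 is odd.
Digit sum 17, not divisible by 3.
Ends in 1: not divisible by 5.
7: 1560401 = 7·222914 + 3
11: 1560401 = 11·141854 + 7
13: 1560401 = 13·120030 + 11
17: 1560401 = 17·91788 + 5
19: 1560401 = 19·82126 + 7
23: 1560401 = 23·67843 + 12
29: 1560401 = 29·53806 + 27
31: 1560401 = 31·50335 + 16
37: 1560401 = 37·42173

37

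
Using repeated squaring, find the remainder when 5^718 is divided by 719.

1

5^1 ≡ 5 (mod 719)
5^2 ≡ 5^2 = 25 ≡ 25 (mod 719)
5^4 ≡ 25^2 = 625 ≡ 625 (mod 719)
5^8 ≡ 625^2 = 390625 ≡ 208 (mod 719)
5^16 ≡ 208^2 = 43264 ≡ 124 (mod 719)
5^32 ≡ 124^2 = 15376 ≡ 277 (mod 719)
5^64 ≡ 277^2 = 76729 ≡ 515 (mod 719)
5^128 ≡ 515^2 = 265225 ≡ 633 (mod 719)
5^256 ≡ 633^2 = 400689 ≡ 206 (mod 719)
5^512 ≡ 206^2 = 42436 ≡ 15 (mod 719)
718 = 512 + 128 + 64 + 8 + 4 + 2 in binary powers of 2.
So 5^718 ≡ 15 · 633 · 515 · 208 · 625 · 25 ≡ 1 (mod 719).
Since the result is 1, base 5 gives no evidence that 719 is composite.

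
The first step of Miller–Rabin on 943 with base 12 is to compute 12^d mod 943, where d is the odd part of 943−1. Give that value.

671

943 − 1 = 942 = 2^1 · 471, so d = 471.
12^1 ≡ 12 (mod 943)
12^2 ≡ 12^2 = 144 ≡ 144 (mod 943)
12^4 ≡ 144^2 = 20736 ≡ 933 (mod 943)
12^8 ≡ 933^2 = 870489 ≡ 100 (mod 943)
12^16 ≡ 100^2 = 10000 ≡ 570 (mod 943)
12^32 ≡ 570^2 = 324900 ≡ 508 (mod 943)
12^64 ≡ 508^2 = 258064 ≡ 625 (mod 943)
12^128 ≡ 625^2 = 390625 ≡ 223 (mod 943)
12^256 ≡ 223^2 = 49729 ≡ 693 (mod 943)
471 = 256 + 128 + 64 + 16 + 4 + 2 + 1 in binary powers of 2.
So 12^471 ≡ 693 · 223 · 625 · 570 · 933 · 144 · 12 ≡ 671 (mod 943).
Squaring chain: 671; never reaches −1, so base 12 is a Miller–Rabin witness that 943 is composite.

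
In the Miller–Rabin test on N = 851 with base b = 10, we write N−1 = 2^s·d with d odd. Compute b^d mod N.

851 − 1 = 850 = 2^1 · 425, so d = 425.
10^1 ≡ 10 (mod 851)
10^2 ≡ 10^2 = 100 ≡ 100 (mod 851)
10^4 ≡ 100^2 = 10000 ≡ 639 (mod 851)
10^8 ≡ 639^2 = 408321 ≡ 692 (mod 851)
10^16 ≡ 692^2 = 478864 ≡ 602 (mod 851)
10^32 ≡ 602^2 = 362404 ≡ 729 (mod 851)
10^64 ≡ 729^2 = 531441 ≡ 417 (mod 851)
10^128 ≡ 417^2 = 173889 ≡ 285 (mod 851)
10^256 ≡ 285^2 = 81225 ≡ 380 (mod 851)
425 = 256 + 128 + 32 + 8 + 1 in binary powers of 2.
So 10^425 ≡ 380 · 285 · 729 · 692 · 10 ≡ 359 (mod 851).
Squaring chain: 359; never reaches −1, so base 10 is a Miller–Rabin witness that 851 is composite.

359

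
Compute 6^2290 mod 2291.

6^1 ≡ 6 (mod 2291)
6^2 ≡ 6^2 = 36 ≡ 36 (mod 2291)
6^4 ≡ 36^2 = 1296 ≡ 1296 (mod 2291)
6^8 ≡ 1296^2 = 1679616 ≡ 313 (mod 2291)
6^16 ≡ 313^2 = 97969 ≡ 1747 (mod 2291)
6^32 ≡ 1747^2 = 3052009 ≡ 397 (mod 2291)
6^64 ≡ 397^2 = 157609 ≡ 1821 (mod 2291)
6^128 ≡ 1821^2 = 3316041 ≡ 964 (mod 2291)
6^256 ≡ 964^2 = 929296 ≡ 1441 (mod 2291)
6^512 ≡ 1441^2 = 2076481 ≡ 835 (mod 2291)
6^1024 ≡ 835^2 = 697225 ≡ 761 (mod 2291)
6^2048 ≡ 761^2 = 579121 ≡ 1789 (mod 2291)
2290 = 2048 + 128 + 64 + 32 + 16 + 2 in binary powers of 2.
So 6^2290 ≡ 1789 · 964 · 1821 · 397 · 1747 · 36 ≡ 400 (mod 2291).
Since 400 ≠ 1, base 6 is a Fermat witness: 2291 is composite.

400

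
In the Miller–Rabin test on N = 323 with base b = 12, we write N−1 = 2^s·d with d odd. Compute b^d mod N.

323 − 1 = 322 = 2^1 · 161, so d = 161.
12^1 ≡ 12 (mod 323)
12^2 ≡ 12^2 = 144 ≡ 144 (mod 323)
12^4 ≡ 144^2 = 20736 ≡ 64 (mod 323)
12^8 ≡ 64^2 = 4096 ≡ 220 (mod 323)
12^16 ≡ 220^2 = 48400 ≡ 273 (mod 323)
12^32 ≡ 273^2 = 74529 ≡ 239 (mod 323)
12^64 ≡ 239^2 = 57121 ≡ 273 (mod 323)
12^128 ≡ 273^2 = 74529 ≡ 239 (mod 323)
161 = 128 + 32 + 1 in binary powers of 2.
So 12^161 ≡ 239 · 239 · 12 ≡ 46 (mod 323).
Squaring chain: 46; never reaches −1, so base 12 is a Miller–Rabin witness that 323 is composite.

46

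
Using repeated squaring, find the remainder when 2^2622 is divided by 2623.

2^1 ≡ 2 (mod 2623)
2^2 ≡ 2^2 = 4 ≡ 4 (mod 2623)
2^4 ≡ 4^2 = 16 ≡ 16 (mod 2623)
2^8 ≡ 16^2 = 256 ≡ 256 (mod 2623)
2^16 ≡ 256^2 = 65536 ≡ 2584 (mod 2623)
2^32 ≡ 2584^2 = 6677056 ≡ 1521 (mod 2623)
2^64 ≡ 1521^2 = 2313441 ≡ 2578 (mod 2623)
2^128 ≡ 2578^2 = 6646084 ≡ 2025 (mod 2623)
2^256 ≡ 2025^2 = 4100625 ≡ 876 (mod 2623)
2^512 ≡ 876^2 = 767376 ≡ 1460 (mod 2623)
2^1024 ≡ 1460^2 = 2131600 ≡ 1724 (mod 2623)
2^2048 ≡ 1724^2 = 2972176 ≡ 317 (mod 2623)
2622 = 2048 + 512 + 32 + 16 + 8 + 4 + 2 in binary powers of 2.
So 2^2622 ≡ 317 · 1460 · 1521 · 2584 · 256 · 16 · 4 ≡ 2553 (mod 2623).
Since 2553 ≠ 1, base 2 is a Fermat witness: 2623 is composite.

2553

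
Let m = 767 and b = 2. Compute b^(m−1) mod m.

2^1 ≡ 2 (mod 767)
2^2 ≡ 2^2 = 4 ≡ 4 (mod 767)
2^4 ≡ 4^2 = 16 ≡ 16 (mod 767)
2^8 ≡ 16^2 = 256 ≡ 256 (mod 767)
2^16 ≡ 256^2 = 65536 ≡ 341 (mod 767)
2^32 ≡ 341^2 = 116281 ≡ 464 (mod 767)
2^64 ≡ 464^2 = 215296 ≡ 536 (mod 767)
2^128 ≡ 536^2 = 287296 ≡ 438 (mod 767)
2^256 ≡ 438^2 = 191844 ≡ 94 (mod 767)
2^512 ≡ 94^2 = 8836 ≡ 399 (mod 767)
766 = 512 + 128 + 64 + 32 + 16 + 8 + 4 + 2 in binary powers of 2.
So 2^766 ≡ 399 · 438 · 536 · 464 · 341 · 256 · 16 · 4 ≡ 556 (mod 767).
Since 556 ≠ 1, base 2 is a Fermat witness: 767 is composite.

556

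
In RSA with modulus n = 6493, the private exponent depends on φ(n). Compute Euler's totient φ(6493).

Factor: 6493 = 43 · 151.
φ(6493) = (43−1) · (151−1) = 42 · 150 = 6300.

6300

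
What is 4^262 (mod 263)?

1

4^1 ≡ 4 (mod 263)
4^2 ≡ 4^2 = 16 ≡ 16 (mod 263)
4^4 ≡ 16^2 = 256 ≡ 256 (mod 263)
4^8 ≡ 256^2 = 65536 ≡ 49 (mod 263)
4^16 ≡ 49^2 = 2401 ≡ 34 (mod 263)
4^32 ≡ 34^2 = 1156 ≡ 104 (mod 263)
4^64 ≡ 104^2 = 10816 ≡ 33 (mod 263)
4^128 ≡ 33^2 = 1089 ≡ 37 (mod 263)
4^256 ≡ 37^2 = 1369 ≡ 54 (mod 263)
262 = 256 + 4 + 2 in binary powers of 2.
So 4^262 ≡ 54 · 256 · 16 ≡ 1 (mod 263).
Since the result is 1, base 4 gives no evidence that 263 is composite.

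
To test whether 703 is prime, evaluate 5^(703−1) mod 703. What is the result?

5^1 ≡ 5 (mod 703)
5^2 ≡ 5^2 = 25 ≡ 25 (mod 703)
5^4 ≡ 25^2 = 625 ≡ 625 (mod 703)
5^8 ≡ 625^2 = 390625 ≡ 460 (mod 703)
5^16 ≡ 460^2 = 211600 ≡ 700 (mod 703)
5^32 ≡ 700^2 = 490000 ≡ 9 (mod 703)
5^64 ≡ 9^2 = 81 ≡ 81 (mod 703)
5^128 ≡ 81^2 = 6561 ≡ 234 (mod 703)
5^256 ≡ 234^2 = 54756 ≡ 625 (mod 703)
5^512 ≡ 625^2 = 390625 ≡ 460 (mod 703)
702 = 512 + 128 + 32 + 16 + 8 + 4 + 2 in binary powers of 2.
So 5^702 ≡ 460 · 234 · 9 · 700 · 460 · 625 · 25 ≡ 628 (mod 703).
Since 628 ≠ 1, base 5 is a Fermat witness: 703 is composite.

628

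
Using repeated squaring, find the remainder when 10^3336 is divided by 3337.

2998

10^1 ≡ 10 (mod 3337)
10^2 ≡ 10^2 = 100 ≡ 100 (mod 3337)
10^4 ≡ 100^2 = 10000 ≡ 3326 (mod 3337)
10^8 ≡ 3326^2 = 11062276 ≡ 121 (mod 3337)
10^16 ≡ 121^2 = 14641 ≡ 1293 (mod 3337)
10^32 ≡ 1293^2 = 1671849 ≡ 12 (mod 3337)
10^64 ≡ 12^2 = 144 ≡ 144 (mod 3337)
10^128 ≡ 144^2 = 20736 ≡ 714 (mod 3337)
10^256 ≡ 714^2 = 509796 ≡ 2572 (mod 3337)
10^512 ≡ 2572^2 = 6615184 ≡ 1250 (mod 3337)
10^1024 ≡ 1250^2 = 1562500 ≡ 784 (mod 3337)
10^2048 ≡ 784^2 = 614656 ≡ 648 (mod 3337)
3336 = 2048 + 1024 + 256 + 8 in binary powers of 2.
So 10^3336 ≡ 648 · 784 · 2572 · 121 ≡ 2998 (mod 3337).
Since 2998 ≠ 1, base 10 is a Fermat witness: 3337 is composite.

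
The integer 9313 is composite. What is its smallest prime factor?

9313 is odd.
Digit sum 16, not divisible by 3.
Ends in 3: not divisible by 5.
7: 9313 = 7·1330 + 3
11: 9313 = 11·846 + 7
13: 9313 = 13·716 + 5
17: 9313 = 17·547 + 14
19: 9313 = 19·490 + 3
23: 9313 = 23·404 + 21
29: 9313 = 29·321 + 4
31: 9313 = 31·300 + 13
37: 9313 = 37·251 + 26
41: 9313 = 41·227 + 6
43: 9313 = 43·216 + 25
47: 9313 = 47·198 + 7
53: 9313 = 53·175 + 38
59: 9313 = 59·157 + 50
61: 9313 = 61·152 + 41
67: 9313 = 67·139

67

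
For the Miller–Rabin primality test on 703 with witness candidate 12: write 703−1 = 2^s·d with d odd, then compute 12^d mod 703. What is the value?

75

703 − 1 = 702 = 2^1 · 351, so d = 351.
12^1 ≡ 12 (mod 703)
12^2 ≡ 12^2 = 144 ≡ 144 (mod 703)
12^4 ≡ 144^2 = 20736 ≡ 349 (mod 703)
12^8 ≡ 349^2 = 121801 ≡ 182 (mod 703)
12^16 ≡ 182^2 = 33124 ≡ 83 (mod 703)
12^32 ≡ 83^2 = 6889 ≡ 562 (mod 703)
12^64 ≡ 562^2 = 315844 ≡ 197 (mod 703)
12^128 ≡ 197^2 = 38809 ≡ 144 (mod 703)
12^256 ≡ 144^2 = 20736 ≡ 349 (mod 703)
351 = 256 + 64 + 16 + 8 + 4 + 2 + 1 in binary powers of 2.
So 12^351 ≡ 349 · 197 · 83 · 182 · 349 · 144 · 12 ≡ 75 (mod 703).
Squaring chain: 75; never reaches −1, so base 12 is a Miller–Rabin witness that 703 is composite.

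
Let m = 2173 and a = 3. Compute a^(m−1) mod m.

3^1 ≡ 3 (mod 2173)
3^2 ≡ 3^2 = 9 ≡ 9 (mod 2173)
3^4 ≡ 9^2 = 81 ≡ 81 (mod 2173)
3^8 ≡ 81^2 = 6561 ≡ 42 (mod 2173)
3^16 ≡ 42^2 = 1764 ≡ 1764 (mod 2173)
3^32 ≡ 1764^2 = 3111696 ≡ 2133 (mod 2173)
3^64 ≡ 2133^2 = 4549689 ≡ 1600 (mod 2173)
3^128 ≡ 1600^2 = 2560000 ≡ 206 (mod 2173)
3^256 ≡ 206^2 = 42436 ≡ 1149 (mod 2173)
3^512 ≡ 1149^2 = 1320201 ≡ 1190 (mod 2173)
3^1024 ≡ 1190^2 = 1416100 ≡ 1477 (mod 2173)
3^2048 ≡ 1477^2 = 2181529 ≡ 2010 (mod 2173)
2172 = 2048 + 64 + 32 + 16 + 8 + 4 in binary powers of 2.
So 3^2172 ≡ 2010 · 1600 · 2133 · 1764 · 42 · 81 ≡ 122 (mod 2173).
Since 122 ≠ 1, base 3 is a Fermat witness: 2173 is composite.

122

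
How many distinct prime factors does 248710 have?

248710 = 2 · 124355
124355 = 5 · 24871
24871 = 7 · 3553
3553 = 11 · 323
323 = 17 · 19
248710 = 2 · 5 · 7 · 11 · 17 · 19, which has 6 distinct prime factors.

6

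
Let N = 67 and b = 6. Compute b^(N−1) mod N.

6^1 ≡ 6 (mod 67)
6^2 ≡ 6^2 = 36 ≡ 36 (mod 67)
6^4 ≡ 36^2 = 1296 ≡ 23 (mod 67)
6^8 ≡ 23^2 = 529 ≡ 60 (mod 67)
6^16 ≡ 60^2 = 3600 ≡ 49 (mod 67)
6^32 ≡ 49^2 = 2401 ≡ 56 (mod 67)
6^64 ≡ 56^2 = 3136 ≡ 54 (mod 67)
66 = 64 + 2 in binary powers of 2.
So 6^66 ≡ 54 · 36 ≡ 1 (mod 67).
Since the result is 1, base 6 gives no evidence that 67 is composite.

1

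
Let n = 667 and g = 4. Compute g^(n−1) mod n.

25

4^1 ≡ 4 (mod 667)
4^2 ≡ 4^2 = 16 ≡ 16 (mod 667)
4^4 ≡ 16^2 = 256 ≡ 256 (mod 667)
4^8 ≡ 256^2 = 65536 ≡ 170 (mod 667)
4^16 ≡ 170^2 = 28900 ≡ 219 (mod 667)
4^32 ≡ 219^2 = 47961 ≡ 604 (mod 667)
4^64 ≡ 604^2 = 364816 ≡ 634 (mod 667)
4^128 ≡ 634^2 = 401956 ≡ 422 (mod 667)
4^256 ≡ 422^2 = 178084 ≡ 662 (mod 667)
4^512 ≡ 662^2 = 438244 ≡ 25 (mod 667)
666 = 512 + 128 + 16 + 8 + 2 in binary powers of 2.
So 4^666 ≡ 25 · 422 · 219 · 170 · 16 ≡ 25 (mod 667).
Since 25 ≠ 1, base 4 is a Fermat witness: 667 is composite.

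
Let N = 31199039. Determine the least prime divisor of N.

89

31199039 is odd.
Digit sum 35, not divisible by 3.
Ends in 9: not divisible by 5.
7: 31199039 = 7·4457005 + 4
11: 31199039 = 11·2836276 + 3
13: 31199039 = 13·2399926 + 1
17: 31199039 = 17·1835237 + 10
19: 31199039 = 19·1642054 + 13
23: 31199039 = 23·1356479 + 22
29: 31199039 = 29·1075828 + 27
31: 31199039 = 31·1006420 + 19
37: 31199039 = 37·843217 + 10
41: 31199039 = 41·760952 + 7
43: 31199039 = 43·725559 + 2
47: 31199039 = 47·663809 + 16
53: 31199039 = 53·588661 + 6
59: 31199039 = 59·528797 + 16
61: 31199039 = 61·511459 + 40
67: 31199039 = 67·465657 + 20
71: 31199039 = 71·439423 + 6
73: 31199039 = 73·427384 + 7
79: 31199039 = 79·394924 + 43
83: 31199039 = 83·375892 + 3
89: 31199039 = 89·350551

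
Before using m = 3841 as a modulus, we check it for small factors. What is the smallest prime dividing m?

23

3841 is odd.
Digit sum 16, not divisible by 3.
Ends in 1: not divisible by 5.
7: 3841 = 7·548 + 5
11: 3841 = 11·349 + 2
13: 3841 = 13·295 + 6
17: 3841 = 17·225 + 16
19: 3841 = 19·202 + 3
23: 3841 = 23·167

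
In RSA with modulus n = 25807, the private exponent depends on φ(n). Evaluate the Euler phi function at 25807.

Factor: 25807 = 131 · 197.
φ(25807) = (131−1) · (197−1) = 130 · 196 = 25480.

25480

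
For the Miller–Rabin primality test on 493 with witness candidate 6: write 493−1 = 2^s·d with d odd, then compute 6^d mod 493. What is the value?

493 − 1 = 492 = 2^2 · 123, so d = 123.
6^1 ≡ 6 (mod 493)
6^2 ≡ 6^2 = 36 ≡ 36 (mod 493)
6^4 ≡ 36^2 = 1296 ≡ 310 (mod 493)
6^8 ≡ 310^2 = 96100 ≡ 458 (mod 493)
6^16 ≡ 458^2 = 209764 ≡ 239 (mod 493)
6^32 ≡ 239^2 = 57121 ≡ 426 (mod 493)
6^64 ≡ 426^2 = 181476 ≡ 52 (mod 493)
123 = 64 + 32 + 16 + 8 + 2 + 1 in binary powers of 2.
So 6^123 ≡ 52 · 426 · 239 · 458 · 36 · 6 ≡ 328 (mod 493).
Squaring chain: 328 → 110; never reaches −1, so base 6 is a Miller–Rabin witness that 493 is composite.

328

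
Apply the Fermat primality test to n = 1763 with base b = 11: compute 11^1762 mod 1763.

1392

11^1 ≡ 11 (mod 1763)
11^2 ≡ 11^2 = 121 ≡ 121 (mod 1763)
11^4 ≡ 121^2 = 14641 ≡ 537 (mod 1763)
11^8 ≡ 537^2 = 288369 ≡ 1000 (mod 1763)
11^16 ≡ 1000^2 = 1000000 ≡ 379 (mod 1763)
11^32 ≡ 379^2 = 143641 ≡ 838 (mod 1763)
11^64 ≡ 838^2 = 702244 ≡ 570 (mod 1763)
11^128 ≡ 570^2 = 324900 ≡ 508 (mod 1763)
11^256 ≡ 508^2 = 258064 ≡ 666 (mod 1763)
11^512 ≡ 666^2 = 443556 ≡ 1043 (mod 1763)
11^1024 ≡ 1043^2 = 1087849 ≡ 78 (mod 1763)
1762 = 1024 + 512 + 128 + 64 + 32 + 2 in binary powers of 2.
So 11^1762 ≡ 78 · 1043 · 508 · 570 · 838 · 121 ≡ 1392 (mod 1763).
Since 1392 ≠ 1, base 11 is a Fermat witness: 1763 is composite.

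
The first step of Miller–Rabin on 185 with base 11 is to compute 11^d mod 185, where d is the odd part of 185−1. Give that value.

101

185 − 1 = 184 = 2^3 · 23, so d = 23.
11^1 ≡ 11 (mod 185)
11^2 ≡ 11^2 = 121 ≡ 121 (mod 185)
11^4 ≡ 121^2 = 14641 ≡ 26 (mod 185)
11^8 ≡ 26^2 = 676 ≡ 121 (mod 185)
11^16 ≡ 121^2 = 14641 ≡ 26 (mod 185)
23 = 16 + 4 + 2 + 1 in binary powers of 2.
So 11^23 ≡ 26 · 26 · 121 · 11 ≡ 101 (mod 185).
Squaring chain: 101 → 26 → 121; never reaches −1, so base 11 is a Miller–Rabin witness that 185 is composite.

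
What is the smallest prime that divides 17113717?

17113717 is odd.
Digit sum 28, not divisible by 3.
Ends in 7: not divisible by 5.
7: 17113717 = 7·2444816 + 5
11: 17113717 = 11·1555792 + 5
13: 17113717 = 13·1316439 + 10
17: 17113717 = 17·1006689 + 4
19: 17113717 = 19·900721 + 18
23: 17113717 = 23·744074 + 15
29: 17113717 = 29·590128 + 5
31: 17113717 = 31·552055 + 12
37: 17113717 = 37·462532 + 33
41: 17113717 = 41·417407 + 30
43: 17113717 = 43·397993 + 18
47: 17113717 = 47·364121 + 30
53: 17113717 = 53·322900 + 17
59: 17113717 = 59·290063

59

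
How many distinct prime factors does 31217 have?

3

31217 = 19 · 1643
1643 = 31 · 53
31217 = 19 · 31 · 53, which has 3 distinct prime factors.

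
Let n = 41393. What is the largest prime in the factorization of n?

71

41393 = 11 · 3763
3763 = 53 · 71
71 is prime.
So 41393 = 11 · 53 · 71; the largest prime factor is 71.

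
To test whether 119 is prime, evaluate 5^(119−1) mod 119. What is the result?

5^1 ≡ 5 (mod 119)
5^2 ≡ 5^2 = 25 ≡ 25 (mod 119)
5^4 ≡ 25^2 = 625 ≡ 30 (mod 119)
5^8 ≡ 30^2 = 900 ≡ 67 (mod 119)
5^16 ≡ 67^2 = 4489 ≡ 86 (mod 119)
5^32 ≡ 86^2 = 7396 ≡ 18 (mod 119)
5^64 ≡ 18^2 = 324 ≡ 86 (mod 119)
118 = 64 + 32 + 16 + 4 + 2 in binary powers of 2.
So 5^118 ≡ 86 · 18 · 86 · 30 · 25 ≡ 2 (mod 119).
Since 2 ≠ 1, base 5 is a Fermat witness: 119 is composite.

2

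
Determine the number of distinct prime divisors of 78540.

78540 = 2^2 · 19635
19635 = 3 · 6545
6545 = 5 · 1309
1309 = 7 · 187
187 = 11 · 17
78540 = 2^2 · 3 · 5 · 7 · 11 · 17, which has 6 distinct prime factors.

6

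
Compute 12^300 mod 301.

64

12^1 ≡ 12 (mod 301)
12^2 ≡ 12^2 = 144 ≡ 144 (mod 301)
12^4 ≡ 144^2 = 20736 ≡ 268 (mod 301)
12^8 ≡ 268^2 = 71824 ≡ 186 (mod 301)
12^16 ≡ 186^2 = 34596 ≡ 282 (mod 301)
12^32 ≡ 282^2 = 79524 ≡ 60 (mod 301)
12^64 ≡ 60^2 = 3600 ≡ 289 (mod 301)
12^128 ≡ 289^2 = 83521 ≡ 144 (mod 301)
12^256 ≡ 144^2 = 20736 ≡ 268 (mod 301)
300 = 256 + 32 + 8 + 4 in binary powers of 2.
So 12^300 ≡ 268 · 60 · 186 · 268 ≡ 64 (mod 301).
Since 64 ≠ 1, base 12 is a Fermat witness: 301 is composite.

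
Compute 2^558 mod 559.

441

2^1 ≡ 2 (mod 559)
2^2 ≡ 2^2 = 4 ≡ 4 (mod 559)
2^4 ≡ 4^2 = 16 ≡ 16 (mod 559)
2^8 ≡ 16^2 = 256 ≡ 256 (mod 559)
2^16 ≡ 256^2 = 65536 ≡ 133 (mod 559)
2^32 ≡ 133^2 = 17689 ≡ 360 (mod 559)
2^64 ≡ 360^2 = 129600 ≡ 471 (mod 559)
2^128 ≡ 471^2 = 221841 ≡ 477 (mod 559)
2^256 ≡ 477^2 = 227529 ≡ 16 (mod 559)
2^512 ≡ 16^2 = 256 ≡ 256 (mod 559)
558 = 512 + 32 + 8 + 4 + 2 in binary powers of 2.
So 2^558 ≡ 256 · 360 · 256 · 16 · 4 ≡ 441 (mod 559).
Since 441 ≠ 1, base 2 is a Fermat witness: 559 is composite.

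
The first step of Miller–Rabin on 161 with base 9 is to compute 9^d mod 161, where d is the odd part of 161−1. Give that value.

161 − 1 = 160 = 2^5 · 5, so d = 5.
9^1 ≡ 9 (mod 161)
9^2 ≡ 9^2 = 81 ≡ 81 (mod 161)
9^4 ≡ 81^2 = 6561 ≡ 121 (mod 161)
5 = 4 + 1 in binary powers of 2.
So 9^5 ≡ 121 · 9 ≡ 123 (mod 161).
Squaring chain: 123 → 156 → 25 → 142 → 39; never reaches −1, so base 9 is a Miller–Rabin witness that 161 is composite.

123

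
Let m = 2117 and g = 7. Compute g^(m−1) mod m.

7^1 ≡ 7 (mod 2117)
7^2 ≡ 7^2 = 49 ≡ 49 (mod 2117)
7^4 ≡ 49^2 = 2401 ≡ 284 (mod 2117)
7^8 ≡ 284^2 = 80656 ≡ 210 (mod 2117)
7^16 ≡ 210^2 = 44100 ≡ 1760 (mod 2117)
7^32 ≡ 1760^2 = 3097600 ≡ 429 (mod 2117)
7^64 ≡ 429^2 = 184041 ≡ 1979 (mod 2117)
7^128 ≡ 1979^2 = 3916441 ≡ 2108 (mod 2117)
7^256 ≡ 2108^2 = 4443664 ≡ 81 (mod 2117)
7^512 ≡ 81^2 = 6561 ≡ 210 (mod 2117)
7^1024 ≡ 210^2 = 44100 ≡ 1760 (mod 2117)
7^2048 ≡ 1760^2 = 3097600 ≡ 429 (mod 2117)
2116 = 2048 + 64 + 4 in binary powers of 2.
So 7^2116 ≡ 429 · 1979 · 284 ≡ 1963 (mod 2117).
Since 1963 ≠ 1, base 7 is a Fermat witness: 2117 is composite.

1963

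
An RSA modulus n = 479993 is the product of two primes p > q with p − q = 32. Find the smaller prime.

677

Since p = q + 32, we have 479993 = q(q + 32), so q² + 32q − 479993 = 0.
Discriminant: 32² + 4·479993 = 1024 + 1919972 = 1920996; √1920996 = 1386.
q = (−32 + 1386)/2 = 677, and p = q + 32 = 709.
Check: 677 · 709 = 479993.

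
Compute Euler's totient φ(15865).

Factor: 15865 = 5 · 19 · 167.
φ(15865) = (5−1) · (19−1) · (167−1) = 4 · 18 · 166 = 11952.

11952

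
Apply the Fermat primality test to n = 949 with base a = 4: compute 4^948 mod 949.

4^1 ≡ 4 (mod 949)
4^2 ≡ 4^2 = 16 ≡ 16 (mod 949)
4^4 ≡ 16^2 = 256 ≡ 256 (mod 949)
4^8 ≡ 256^2 = 65536 ≡ 55 (mod 949)
4^16 ≡ 55^2 = 3025 ≡ 178 (mod 949)
4^32 ≡ 178^2 = 31684 ≡ 367 (mod 949)
4^64 ≡ 367^2 = 134689 ≡ 880 (mod 949)
4^128 ≡ 880^2 = 774400 ≡ 16 (mod 949)
4^256 ≡ 16^2 = 256 ≡ 256 (mod 949)
4^512 ≡ 256^2 = 65536 ≡ 55 (mod 949)
948 = 512 + 256 + 128 + 32 + 16 + 4 in binary powers of 2.
So 4^948 ≡ 55 · 256 · 16 · 367 · 178 · 256 ≡ 794 (mod 949).
Since 794 ≠ 1, base 4 is a Fermat witness: 949 is composite.

794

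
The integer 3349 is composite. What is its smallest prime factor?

3349 is odd.
Digit sum 19, not divisible by 3.
Ends in 9: not divisible by 5.
7: 3349 = 7·478 + 3
11: 3349 = 11·304 + 5
13: 3349 = 13·257 + 8
17: 3349 = 17·197

17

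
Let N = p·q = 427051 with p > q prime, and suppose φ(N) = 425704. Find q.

φ(n) = (p−1)(q−1) = n − (p+q) + 1, so p + q = 427051 − 425704 + 1 = 1348.
p and q are the roots of t² − 1348t + 427051 = 0.
Discriminant: 1348² − 4·427051 = 1817104 − 1708204 = 108900; √108900 = 330.
q = (1348 − 330)/2 = 509, p = (1348 + 330)/2 = 839.
Check: 509 · 839 = 427051.

509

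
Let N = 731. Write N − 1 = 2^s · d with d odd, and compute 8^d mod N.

731 − 1 = 730 = 2^1 · 365, so d = 365.
8^1 ≡ 8 (mod 731)
8^2 ≡ 8^2 = 64 ≡ 64 (mod 731)
8^4 ≡ 64^2 = 4096 ≡ 441 (mod 731)
8^8 ≡ 441^2 = 194481 ≡ 35 (mod 731)
8^16 ≡ 35^2 = 1225 ≡ 494 (mod 731)
8^32 ≡ 494^2 = 244036 ≡ 613 (mod 731)
8^64 ≡ 613^2 = 375769 ≡ 35 (mod 731)
8^128 ≡ 35^2 = 1225 ≡ 494 (mod 731)
8^256 ≡ 494^2 = 244036 ≡ 613 (mod 731)
365 = 256 + 64 + 32 + 8 + 4 + 1 in binary powers of 2.
So 8^365 ≡ 613 · 35 · 613 · 35 · 441 · 8 ≡ 94 (mod 731).
Squaring chain: 94; never reaches −1, so base 8 is a Miller–Rabin witness that 731 is composite.

94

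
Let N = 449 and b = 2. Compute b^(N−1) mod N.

2^1 ≡ 2 (mod 449)
2^2 ≡ 2^2 = 4 ≡ 4 (mod 449)
2^4 ≡ 4^2 = 16 ≡ 16 (mod 449)
2^8 ≡ 16^2 = 256 ≡ 256 (mod 449)
2^16 ≡ 256^2 = 65536 ≡ 431 (mod 449)
2^32 ≡ 431^2 = 185761 ≡ 324 (mod 449)
2^64 ≡ 324^2 = 104976 ≡ 359 (mod 449)
2^128 ≡ 359^2 = 128881 ≡ 18 (mod 449)
2^256 ≡ 18^2 = 324 ≡ 324 (mod 449)
448 = 256 + 128 + 64 in binary powers of 2.
So 2^448 ≡ 324 · 18 · 359 ≡ 1 (mod 449).
Since the result is 1, base 2 gives no evidence that 449 is composite.

1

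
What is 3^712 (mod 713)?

3^1 ≡ 3 (mod 713)
3^2 ≡ 3^2 = 9 ≡ 9 (mod 713)
3^4 ≡ 9^2 = 81 ≡ 81 (mod 713)
3^8 ≡ 81^2 = 6561 ≡ 144 (mod 713)
3^16 ≡ 144^2 = 20736 ≡ 59 (mod 713)
3^32 ≡ 59^2 = 3481 ≡ 629 (mod 713)
3^64 ≡ 629^2 = 395641 ≡ 639 (mod 713)
3^128 ≡ 639^2 = 408321 ≡ 485 (mod 713)
3^256 ≡ 485^2 = 235225 ≡ 648 (mod 713)
3^512 ≡ 648^2 = 419904 ≡ 660 (mod 713)
712 = 512 + 128 + 64 + 8 in binary powers of 2.
So 3^712 ≡ 660 · 485 · 639 · 144 ≡ 696 (mod 713).
Since 696 ≠ 1, base 3 is a Fermat witness: 713 is composite.

696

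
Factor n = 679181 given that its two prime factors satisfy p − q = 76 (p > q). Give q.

Since p = q + 76, we have 679181 = q(q + 76), so q² + 76q − 679181 = 0.
Discriminant: 76² + 4·679181 = 5776 + 2716724 = 2722500; √2722500 = 1650.
q = (−76 + 1650)/2 = 787, and p = q + 76 = 863.
Check: 787 · 863 = 679181.

787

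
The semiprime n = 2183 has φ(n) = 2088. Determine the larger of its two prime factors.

59

φ(n) = (p−1)(q−1) = n − (p+q) + 1, so p + q = 2183 − 2088 + 1 = 96.
p and q are the roots of t² − 96t + 2183 = 0.
Discriminant: 96² − 4·2183 = 9216 − 8732 = 484; √484 = 22.
q = (96 − 22)/2 = 37, p = (96 + 22)/2 = 59.
Check: 37 · 59 = 2183.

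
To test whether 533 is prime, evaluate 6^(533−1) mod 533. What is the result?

373

6^1 ≡ 6 (mod 533)
6^2 ≡ 6^2 = 36 ≡ 36 (mod 533)
6^4 ≡ 36^2 = 1296 ≡ 230 (mod 533)
6^8 ≡ 230^2 = 52900 ≡ 133 (mod 533)
6^16 ≡ 133^2 = 17689 ≡ 100 (mod 533)
6^32 ≡ 100^2 = 10000 ≡ 406 (mod 533)
6^64 ≡ 406^2 = 164836 ≡ 139 (mod 533)
6^128 ≡ 139^2 = 19321 ≡ 133 (mod 533)
6^256 ≡ 133^2 = 17689 ≡ 100 (mod 533)
6^512 ≡ 100^2 = 10000 ≡ 406 (mod 533)
532 = 512 + 16 + 4 in binary powers of 2.
So 6^532 ≡ 406 · 100 · 230 ≡ 373 (mod 533).
Since 373 ≠ 1, base 6 is a Fermat witness: 533 is composite.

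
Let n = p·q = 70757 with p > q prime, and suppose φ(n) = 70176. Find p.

φ(n) = (p−1)(q−1) = n − (p+q) + 1, so p + q = 70757 − 70176 + 1 = 582.
p and q are the roots of t² − 582t + 70757 = 0.
Discriminant: 582² − 4·70757 = 338724 − 283028 = 55696; √55696 = 236.
q = (582 − 236)/2 = 173, p = (582 + 236)/2 = 409.
Check: 173 · 409 = 70757.

409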